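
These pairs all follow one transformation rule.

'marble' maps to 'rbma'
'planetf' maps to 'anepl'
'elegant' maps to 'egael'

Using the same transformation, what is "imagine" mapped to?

The transformation: delete the last 2 characters, then move the first 2 characters to the end (rotate left by 2).
Starting from "imagine": after the first operation, "imagi"; after the second, "agiim".
(Check on "planetf": → "plane" → "anepl" ✓)

agiim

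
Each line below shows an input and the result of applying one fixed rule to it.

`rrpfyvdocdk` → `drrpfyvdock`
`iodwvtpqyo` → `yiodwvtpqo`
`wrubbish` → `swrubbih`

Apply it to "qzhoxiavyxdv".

Each output is the input with this applied: move the last character to the front, then swap the first and last characters.
On "qzhoxiavyxdv": the first step gives "vqzhoxiavyxd", and the second then gives "dqzhoxiavyxv".

dqzhoxiavyxv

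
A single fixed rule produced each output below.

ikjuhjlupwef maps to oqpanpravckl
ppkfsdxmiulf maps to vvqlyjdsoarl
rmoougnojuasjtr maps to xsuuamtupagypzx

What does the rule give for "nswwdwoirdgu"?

tyccjcuoxjma

Looking at the pairs, the operation is to shift every letter 6 places forward in the alphabet (wrapping around).
"nswwdwoirdgu" → "tyccjcuoxjma".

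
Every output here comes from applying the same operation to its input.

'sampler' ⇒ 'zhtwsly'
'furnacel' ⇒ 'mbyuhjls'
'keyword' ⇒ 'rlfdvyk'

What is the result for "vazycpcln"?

chgfjwjsu

In each case the input is transformed by: shift every letter 7 places forward in the alphabet (wrapping around).
For "vazycpcln" the result is "chgfjwjsu".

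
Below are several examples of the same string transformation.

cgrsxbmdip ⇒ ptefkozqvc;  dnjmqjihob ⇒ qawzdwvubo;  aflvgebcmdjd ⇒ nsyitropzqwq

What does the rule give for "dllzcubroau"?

qyymphoebnh

The rule is to shift every letter 13 places forward in the alphabet (wrapping around) — i.e. ROT13.
So "dllzcubroau" becomes "qyymphoebnh".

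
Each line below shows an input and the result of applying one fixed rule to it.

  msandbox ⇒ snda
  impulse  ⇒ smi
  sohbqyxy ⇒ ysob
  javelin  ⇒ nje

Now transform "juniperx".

What's happening: sort the characters into reverse alphabetical order, then keep every other character starting from the second (positions 2nd, 4th, 6th, ...).
Applying that to "juniperx" gives "upje".

upje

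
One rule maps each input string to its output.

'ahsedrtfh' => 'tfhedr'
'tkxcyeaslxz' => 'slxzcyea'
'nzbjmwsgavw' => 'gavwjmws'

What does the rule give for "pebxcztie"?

What's happening: delete the first 3 characters, then swap the front and back halves of the string.
For "pebxcztie", step one produces "xcztie"; step two turns that into "tiexcz".

tiexcz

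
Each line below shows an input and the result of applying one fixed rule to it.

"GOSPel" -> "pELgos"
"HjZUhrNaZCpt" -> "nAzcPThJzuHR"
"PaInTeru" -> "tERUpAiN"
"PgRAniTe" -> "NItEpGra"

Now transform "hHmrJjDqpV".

The transformation: flip the case of every letter, then swap the front and back halves of the string.
Applying both steps to "hHmrJjDqpV": "HhMRjJdQPv", then "JdQPvHhMRj".
(Check on "HjZUhrNaZCpt": → "hJzuHRnAzcPT" → "nAzcPThJzuHR" ✓)

JdQPvHhMRj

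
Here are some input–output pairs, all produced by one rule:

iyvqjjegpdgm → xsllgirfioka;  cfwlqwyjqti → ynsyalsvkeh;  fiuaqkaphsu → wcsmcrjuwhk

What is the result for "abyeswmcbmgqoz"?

Rule — shift every letter 2 places forward in the alphabet (wrapping around), then move the first 2 characters to the end (rotate left by 2).
Starting from "abyeswmcbmgqoz": after the first operation, "cdaguyoedoisqb"; after the second, "aguyoedoisqbcd".

aguyoedoisqbcd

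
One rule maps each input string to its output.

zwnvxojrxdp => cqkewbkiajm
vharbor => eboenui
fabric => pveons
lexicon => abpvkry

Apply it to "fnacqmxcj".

The transformation: shift every letter 13 places forward in the alphabet (wrapping around) — i.e. ROT13, then reverse the string.
Applying that to "fnacqmxcj" gives "wpkzdpnas".
(Check on "zwnvxojrxdp": → "mjaikbwekqc" → "cqkewbkiajm" ✓)

wpkzdpnas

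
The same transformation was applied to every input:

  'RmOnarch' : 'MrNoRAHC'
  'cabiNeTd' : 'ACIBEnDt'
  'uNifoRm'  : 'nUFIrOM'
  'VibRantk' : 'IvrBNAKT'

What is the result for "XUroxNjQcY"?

What's happening: swap each adjacent pair of characters (1↔2, 3↔4, ...), then flip the case of every letter.
For "XUroxNjQcY", step one produces "UXorNxQjYc"; step two turns that into "uxORnXqJyC".

uxORnXqJyC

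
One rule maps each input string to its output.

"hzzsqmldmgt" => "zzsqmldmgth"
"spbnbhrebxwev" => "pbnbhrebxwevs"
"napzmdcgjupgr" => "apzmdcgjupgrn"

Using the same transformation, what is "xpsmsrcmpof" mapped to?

psmsrcmpofx

Each output is the input with this applied: move the first character to the end.
So "xpsmsrcmpof" becomes "psmsrcmpofx".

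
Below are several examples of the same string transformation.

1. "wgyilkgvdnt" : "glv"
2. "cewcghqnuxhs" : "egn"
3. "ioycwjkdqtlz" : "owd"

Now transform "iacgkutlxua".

akl

The rule is to delete the last 2 characters, then keep one character in every 3, starting at position 2 (positions 2nd, 5th, 8th, ...).
"iacgkutlxua" → "iacgkutlx" → "akl".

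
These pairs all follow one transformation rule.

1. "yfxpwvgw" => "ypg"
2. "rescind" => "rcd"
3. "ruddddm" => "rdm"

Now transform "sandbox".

sdx

The transformation: keep one character in every 3, starting at position 1 (positions 1st, 4th, 7th, ...).
For "sandbox" the result is "sdx".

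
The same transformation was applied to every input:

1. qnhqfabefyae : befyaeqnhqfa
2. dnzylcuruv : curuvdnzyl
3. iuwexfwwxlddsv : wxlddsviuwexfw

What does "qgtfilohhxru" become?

Looking at the pairs, the operation is to swap the front and back halves of the string.
For "qgtfilohhxru" the result is "ohhxruqgtfil".

ohhxruqgtfil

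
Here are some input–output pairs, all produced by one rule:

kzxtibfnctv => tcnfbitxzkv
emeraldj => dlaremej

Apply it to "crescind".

nicsercd

Looking at the pairs, the operation is to move the last character to the front, then reverse the string.
For "crescind", step one produces "dcrescin"; step two turns that into "nicsercd".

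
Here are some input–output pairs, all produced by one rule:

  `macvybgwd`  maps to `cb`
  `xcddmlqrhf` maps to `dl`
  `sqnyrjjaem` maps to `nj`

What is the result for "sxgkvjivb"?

In each case the input is transformed by: keep one character in every 3, starting at position 3 (positions 3rd, 6th, 9th, ...), then delete the last character.
So "sxgkvjivb" becomes "gj".

gj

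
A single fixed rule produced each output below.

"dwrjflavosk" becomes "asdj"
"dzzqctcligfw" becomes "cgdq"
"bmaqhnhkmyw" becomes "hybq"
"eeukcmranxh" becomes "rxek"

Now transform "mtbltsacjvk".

avml

Rule — keep one character in every 3, starting at position 1 (positions 1st, 4th, 7th, ...), then move the first 2 characters to the end (rotate left by 2).
Starting from "mtbltsacjvk": after the first operation, "mlav"; after the second, "avml".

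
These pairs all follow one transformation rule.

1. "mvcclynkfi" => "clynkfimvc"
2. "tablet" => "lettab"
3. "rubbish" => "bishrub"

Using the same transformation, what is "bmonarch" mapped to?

Rule — move the first 3 characters to the end (rotate left by 3).
Doing the same to "bmonarch": "narchbmo".

narchbmo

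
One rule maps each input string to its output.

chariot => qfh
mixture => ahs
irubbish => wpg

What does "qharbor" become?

eff

In each case the input is transformed by: shift every letter 12 places backward in the alphabet (wrapping around), then keep one character in every 3, starting at position 1 (positions 1st, 4th, 7th, ...).
Applying both steps to "qharbor": "evofpcf", then "eff".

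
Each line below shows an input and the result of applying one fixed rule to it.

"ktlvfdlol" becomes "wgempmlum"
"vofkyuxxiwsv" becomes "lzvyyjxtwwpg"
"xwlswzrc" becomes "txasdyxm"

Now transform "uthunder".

voefsvui

Each output is the input with this applied: shift every letter 1 place forward in the alphabet (wrapping around), then move the first 3 characters to the end (rotate left by 3).
"uthunder" → "vuivoefs" → "voefsvui".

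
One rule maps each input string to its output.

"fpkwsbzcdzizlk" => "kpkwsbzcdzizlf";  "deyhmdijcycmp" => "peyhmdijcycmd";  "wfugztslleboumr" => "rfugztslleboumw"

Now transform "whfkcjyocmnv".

Looking at the pairs, the operation is to swap the first and last characters.
So "whfkcjyocmnv" becomes "vhfkcjyocmnw".

vhfkcjyocmnw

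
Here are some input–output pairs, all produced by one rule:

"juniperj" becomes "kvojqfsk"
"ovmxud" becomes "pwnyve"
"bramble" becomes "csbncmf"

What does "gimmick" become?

hjnnjdl

The pattern: shift every letter 1 place forward in the alphabet (wrapping around).
So "gimmick" becomes "hjnnjdl".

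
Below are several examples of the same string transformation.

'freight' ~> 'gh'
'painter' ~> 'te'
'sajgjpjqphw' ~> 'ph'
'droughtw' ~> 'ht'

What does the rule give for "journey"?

ne

The transformation: move the last character to the front, then keep only the last 2 characters.
Doing the same to "journey": "ne".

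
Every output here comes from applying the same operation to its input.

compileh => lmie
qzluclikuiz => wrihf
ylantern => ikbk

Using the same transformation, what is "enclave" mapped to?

The pattern: shift every letter 3 places backward in the alphabet (wrapping around), then keep every other character starting from the second (positions 2nd, 4th, 6th, ...).
Starting from "enclave": after the first operation, "bkzixsb"; after the second, "kis".

kis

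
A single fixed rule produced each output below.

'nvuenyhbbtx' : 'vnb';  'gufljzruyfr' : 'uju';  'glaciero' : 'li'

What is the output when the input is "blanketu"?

The transformation: delete the last character, then keep one character in every 3, starting at position 2 (positions 2nd, 5th, 8th, ...).
Applying both steps to "blanketu": "blanket", then "lk".

lk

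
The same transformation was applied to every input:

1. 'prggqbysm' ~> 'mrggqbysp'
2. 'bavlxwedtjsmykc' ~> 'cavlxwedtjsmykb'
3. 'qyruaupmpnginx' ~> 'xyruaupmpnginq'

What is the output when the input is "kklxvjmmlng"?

gklxvjmmlnk

What's happening: swap the first and last characters.
"kklxvjmmlng" → "gklxvjmmlnk".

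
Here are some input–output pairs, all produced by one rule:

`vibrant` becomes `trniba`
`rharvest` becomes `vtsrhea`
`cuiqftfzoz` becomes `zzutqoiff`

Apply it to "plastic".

Each output is the input with this applied: delete the first character, then sort the characters into reverse alphabetical order.
"plastic" → "lastic" → "tslica".

tslica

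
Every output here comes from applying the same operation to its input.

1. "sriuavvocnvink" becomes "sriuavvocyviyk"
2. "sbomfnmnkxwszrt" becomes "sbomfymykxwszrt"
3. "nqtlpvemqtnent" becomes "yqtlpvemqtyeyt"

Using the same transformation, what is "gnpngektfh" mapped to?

Looking at the pairs, the operation is to replace every "n" with "y".
"gnpngektfh" → "gypygektfh".

gypygektfh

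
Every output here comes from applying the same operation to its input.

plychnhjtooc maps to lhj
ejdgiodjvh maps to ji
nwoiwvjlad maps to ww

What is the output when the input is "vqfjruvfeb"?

In each case the input is transformed by: delete the last 3 characters, then keep one character in every 3, starting at position 2 (positions 2nd, 5th, 8th, ...).
On "vqfjruvfeb": the first step gives "vqfjruv", and the second then gives "qr".

qr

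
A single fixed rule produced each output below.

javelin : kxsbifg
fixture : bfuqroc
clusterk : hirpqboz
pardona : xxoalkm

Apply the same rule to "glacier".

oixzfbd

In each case the input is transformed by: swap the first and last characters, then shift every letter 3 places backward in the alphabet (wrapping around).
For "glacier" the result is "oixzfbd".
(Check on "clusterk": → "klusterc" → "hirpqboz" ✓)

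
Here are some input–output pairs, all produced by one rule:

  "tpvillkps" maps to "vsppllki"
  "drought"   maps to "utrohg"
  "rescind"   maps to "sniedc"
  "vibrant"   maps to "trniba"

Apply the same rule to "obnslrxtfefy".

Rule — delete the first character, then sort the characters into reverse alphabetical order.
Working it through for "obnslrxtfefy": intermediate "bnslrxtfefy", final "yxtsrnlffeb".

yxtsrnlffeb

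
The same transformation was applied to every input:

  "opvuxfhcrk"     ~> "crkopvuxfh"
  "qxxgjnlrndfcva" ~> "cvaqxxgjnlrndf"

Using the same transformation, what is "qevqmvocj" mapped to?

In each case the input is transformed by: move the last 3 characters to the front (rotate right by 3).
Applying that to "qevqmvocj" gives "ocjqevqmv".

ocjqevqmv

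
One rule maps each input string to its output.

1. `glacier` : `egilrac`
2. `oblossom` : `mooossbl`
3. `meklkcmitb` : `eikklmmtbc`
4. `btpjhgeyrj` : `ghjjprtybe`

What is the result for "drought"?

The pattern: sort the characters into alphabetical order, then move the first 2 characters to the end (rotate left by 2).
On "drought": the first step gives "dghortu", and the second then gives "hortudg".
(Check on "btpjhgeyrj": → "beghjjprty" → "ghjjprtybe" ✓)

hortudg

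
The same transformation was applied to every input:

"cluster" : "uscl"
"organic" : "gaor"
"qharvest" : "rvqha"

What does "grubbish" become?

bbgru

The transformation: delete the last 3 characters, then move the last 2 characters to the front (rotate right by 2).
For "grubbish", step one produces "grubb"; step two turns that into "bbgru".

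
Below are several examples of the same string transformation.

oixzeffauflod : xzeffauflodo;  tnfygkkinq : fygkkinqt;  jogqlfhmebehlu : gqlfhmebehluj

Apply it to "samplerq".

The transformation: move the first 2 characters to the end (rotate left by 2), then delete the last character.
On "samplerq" that produces "mplerqs".
(Check on "oixzeffauflod": → "xzeffauflodoi" → "xzeffauflodo" ✓)

mplerqs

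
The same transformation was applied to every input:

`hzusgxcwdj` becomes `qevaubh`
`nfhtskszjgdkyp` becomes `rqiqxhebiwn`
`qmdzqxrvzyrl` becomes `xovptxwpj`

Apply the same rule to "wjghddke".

Rule — shift every letter 2 places backward in the alphabet (wrapping around), then delete the first 3 characters.
Doing the same to "wjghddke": "fbbic".

fbbic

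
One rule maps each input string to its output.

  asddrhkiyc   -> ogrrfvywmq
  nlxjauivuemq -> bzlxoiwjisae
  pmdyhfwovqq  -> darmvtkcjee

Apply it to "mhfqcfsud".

avteqtgir

In each case the input is transformed by: shift every letter 12 places backward in the alphabet (wrapping around).
On "mhfqcfsud" that produces "avteqtgir".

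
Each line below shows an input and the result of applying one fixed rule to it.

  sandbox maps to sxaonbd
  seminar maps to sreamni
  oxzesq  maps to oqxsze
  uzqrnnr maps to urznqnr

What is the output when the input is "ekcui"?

eikuc

The rule is to take characters alternately from the front and the back (1st, last, 2nd, 2nd-last, ...).
So "ekcui" becomes "eikuc".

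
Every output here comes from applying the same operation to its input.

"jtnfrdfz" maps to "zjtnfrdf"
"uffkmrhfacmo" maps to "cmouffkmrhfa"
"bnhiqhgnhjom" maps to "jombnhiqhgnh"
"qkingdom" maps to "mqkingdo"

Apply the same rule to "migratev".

vmigrate

What's happening: move the first 3 characters to the end (rotate left by 3), then swap the front and back halves of the string.
"migratev" → "ratevmig" → "vmigrate".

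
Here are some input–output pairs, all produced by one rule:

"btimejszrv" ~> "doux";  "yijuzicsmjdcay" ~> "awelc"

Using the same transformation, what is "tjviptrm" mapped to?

Each output is the input with this applied: shift every letter 2 places forward in the alphabet (wrapping around), then keep one character in every 3, starting at position 1 (positions 1st, 4th, 7th, ...).
Applying both steps to "tjviptrm": "vlxkrvto", then "vkt".

vkt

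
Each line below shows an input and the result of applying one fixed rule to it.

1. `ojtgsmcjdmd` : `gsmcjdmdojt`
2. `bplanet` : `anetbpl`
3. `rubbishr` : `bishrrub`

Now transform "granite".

nitegra

The transformation: move the first 3 characters to the end (rotate left by 3).
Applying that to "granite" gives "nitegra".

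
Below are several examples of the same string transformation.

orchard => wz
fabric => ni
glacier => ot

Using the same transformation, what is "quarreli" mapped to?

yc

The pattern: shift every letter 8 places forward in the alphabet (wrapping around), then keep only the first 2 characters.
Starting from "quarreli": after the first operation, "ycizzmtq"; after the second, "yc".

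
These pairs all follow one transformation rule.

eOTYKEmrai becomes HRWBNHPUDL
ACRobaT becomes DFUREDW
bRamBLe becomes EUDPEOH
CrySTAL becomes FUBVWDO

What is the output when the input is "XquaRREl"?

What's happening: shift every letter 3 places forward in the alphabet (wrapping around), then convert every letter to uppercase.
On "XquaRREl" that produces "ATXDUUHO".

ATXDUUHO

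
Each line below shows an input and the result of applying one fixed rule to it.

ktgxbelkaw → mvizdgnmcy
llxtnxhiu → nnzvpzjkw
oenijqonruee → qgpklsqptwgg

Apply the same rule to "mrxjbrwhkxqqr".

otzldtyjmzsst

The rule is to shift every letter 2 places forward in the alphabet (wrapping around).
On "mrxjbrwhkxqqr" that produces "otzldtyjmzsst".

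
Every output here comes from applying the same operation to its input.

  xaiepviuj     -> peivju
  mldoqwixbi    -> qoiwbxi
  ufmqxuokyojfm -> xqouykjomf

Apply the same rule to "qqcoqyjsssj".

qojyssjs

The pattern: delete the first 3 characters, then swap each adjacent pair of characters (1↔2, 3↔4, ...).
On "qqcoqyjsssj" that produces "qojyssjs".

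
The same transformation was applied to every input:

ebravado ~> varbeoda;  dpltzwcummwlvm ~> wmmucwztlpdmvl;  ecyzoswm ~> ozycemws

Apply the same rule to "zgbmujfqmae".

The transformation: move the last 3 characters to the front (rotate right by 3), then reverse the string.
Working it through for "zgbmujfqmae": intermediate "maezgbmujfq", final "qfjumbgzeam".

qfjumbgzeam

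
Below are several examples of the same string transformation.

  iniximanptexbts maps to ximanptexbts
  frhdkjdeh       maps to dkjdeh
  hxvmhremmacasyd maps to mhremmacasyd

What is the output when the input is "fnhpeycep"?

The rule is to delete the first 3 characters.
"fnhpeycep" → "peycep".

peycep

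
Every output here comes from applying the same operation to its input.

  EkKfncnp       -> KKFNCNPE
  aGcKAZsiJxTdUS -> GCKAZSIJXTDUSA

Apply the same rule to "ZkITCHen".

Rule — move the first character to the end, then convert every letter to uppercase.
"ZkITCHen" → "kITCHenZ" → "KITCHENZ".

KITCHENZ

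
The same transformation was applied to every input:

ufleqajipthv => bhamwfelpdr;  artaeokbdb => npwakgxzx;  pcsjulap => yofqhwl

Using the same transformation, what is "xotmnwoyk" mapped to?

The transformation: delete the first character, then shift every letter 4 places backward in the alphabet (wrapping around).
For "xotmnwoyk", step one produces "otmnwoyk"; step two turns that into "kpijskug".

kpijskug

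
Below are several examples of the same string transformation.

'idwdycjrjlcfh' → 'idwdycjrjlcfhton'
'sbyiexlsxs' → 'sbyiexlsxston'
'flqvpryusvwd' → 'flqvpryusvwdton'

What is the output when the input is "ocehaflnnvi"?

What's happening: append "ton".
Applying that to "ocehaflnnvi" gives "ocehaflnnviton".

ocehaflnnviton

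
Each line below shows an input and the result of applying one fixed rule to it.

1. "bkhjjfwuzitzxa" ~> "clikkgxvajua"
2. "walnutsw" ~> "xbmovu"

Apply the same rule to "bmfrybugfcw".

cngszcvhg

The transformation: delete the last 2 characters, then shift every letter 1 place forward in the alphabet (wrapping around).
Working it through for "bmfrybugfcw": intermediate "bmfrybugf", final "cngszcvhg".
(Check on "bkhjjfwuzitzxa": → "bkhjjfwuzitz" → "clikkgxvajua" ✓)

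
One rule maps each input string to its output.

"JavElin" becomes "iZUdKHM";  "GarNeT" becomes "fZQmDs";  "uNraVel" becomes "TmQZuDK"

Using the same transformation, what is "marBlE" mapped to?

What's happening: shift every letter 1 place backward in the alphabet (wrapping around), then flip the case of every letter.
Doing the same to "marBlE": "LZQaKd".

LZQaKd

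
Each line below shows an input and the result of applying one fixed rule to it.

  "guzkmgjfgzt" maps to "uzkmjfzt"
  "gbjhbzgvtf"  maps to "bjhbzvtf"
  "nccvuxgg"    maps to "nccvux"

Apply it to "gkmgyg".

What's happening: remove every "g".
For "gkmgyg" the result is "kmy".

kmy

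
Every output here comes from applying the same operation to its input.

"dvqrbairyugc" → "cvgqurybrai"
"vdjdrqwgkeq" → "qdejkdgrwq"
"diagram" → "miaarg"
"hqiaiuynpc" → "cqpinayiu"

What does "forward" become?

The pattern: take characters alternately from the front and the back (1st, last, 2nd, 2nd-last, ...), then delete the first character.
Doing the same to "forward": "dorraw".

dorraw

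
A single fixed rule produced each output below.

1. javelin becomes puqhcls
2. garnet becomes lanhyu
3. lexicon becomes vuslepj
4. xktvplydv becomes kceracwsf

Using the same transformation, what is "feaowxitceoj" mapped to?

vqmlhvdepajl

Looking at the pairs, the operation is to move the last 2 characters to the front (rotate right by 2), then shift every letter 7 places forward in the alphabet (wrapping around).
Working it through for "feaowxitceoj": intermediate "ojfeaowxitce", final "vqmlhvdepajl".
(Check on "xktvplydv": → "dvxktvply" → "kceracwsf" ✓)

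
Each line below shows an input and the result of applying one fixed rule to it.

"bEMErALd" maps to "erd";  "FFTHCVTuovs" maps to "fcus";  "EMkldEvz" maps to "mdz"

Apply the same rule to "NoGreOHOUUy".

oeoy

In each case the input is transformed by: keep one character in every 3, starting at position 2 (positions 2nd, 5th, 8th, ...), then convert every letter to lowercase.
On "NoGreOHOUUy": the first step gives "oeOy", and the second then gives "oeoy".
(Check on "EMkldEvz": → "Mdz" → "mdz" ✓)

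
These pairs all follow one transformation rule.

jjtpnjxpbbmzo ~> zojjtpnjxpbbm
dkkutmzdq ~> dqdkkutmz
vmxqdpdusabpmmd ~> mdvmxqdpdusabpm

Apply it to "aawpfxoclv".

Each output is the input with this applied: move the last 2 characters to the front (rotate right by 2).
Applying that to "aawpfxoclv" gives "lvaawpfxoc".

lvaawpfxoc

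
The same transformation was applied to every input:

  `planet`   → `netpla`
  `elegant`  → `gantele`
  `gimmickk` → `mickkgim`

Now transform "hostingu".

tinguhos

Rule — move the first 3 characters to the end (rotate left by 3).
Doing the same to "hostingu": "tinguhos".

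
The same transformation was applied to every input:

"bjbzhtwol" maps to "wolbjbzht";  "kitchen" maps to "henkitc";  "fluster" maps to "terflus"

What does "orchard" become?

ardorch

Each output is the input with this applied: move the last 3 characters to the front (rotate right by 3).
So "orchard" becomes "ardorch".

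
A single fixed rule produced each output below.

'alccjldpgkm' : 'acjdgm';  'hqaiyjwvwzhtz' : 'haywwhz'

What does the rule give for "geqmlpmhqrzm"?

Rule — keep every other character starting from the first (positions 1st, 3rd, 5th, ...).
"geqmlpmhqrzm" → "gqlmqz".

gqlmqz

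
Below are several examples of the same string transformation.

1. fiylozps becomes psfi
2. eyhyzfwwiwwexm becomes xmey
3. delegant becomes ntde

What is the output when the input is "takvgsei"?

eita

Rule — move the last 2 characters to the front (rotate right by 2), then keep only the first 4 characters.
For "takvgsei", step one produces "eitakvgs"; step two turns that into "eita".
(Check on "eyhyzfwwiwwexm": → "xmeyhyzfwwiwwe" → "xmey" ✓)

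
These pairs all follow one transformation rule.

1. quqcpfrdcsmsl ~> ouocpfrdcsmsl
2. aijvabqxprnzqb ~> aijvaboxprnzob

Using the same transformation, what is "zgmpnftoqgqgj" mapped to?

What's happening: replace every "q" with "o".
Doing the same to "zgmpnftoqgqgj": "zgmpnftoogogj".

zgmpnftoogogj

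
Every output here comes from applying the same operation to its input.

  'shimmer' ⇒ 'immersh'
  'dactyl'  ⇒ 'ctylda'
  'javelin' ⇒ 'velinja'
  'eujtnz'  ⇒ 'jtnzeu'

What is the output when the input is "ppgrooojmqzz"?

What's happening: move the first 2 characters to the end (rotate left by 2).
Applying that to "ppgrooojmqzz" gives "grooojmqzzpp".

grooojmqzzpp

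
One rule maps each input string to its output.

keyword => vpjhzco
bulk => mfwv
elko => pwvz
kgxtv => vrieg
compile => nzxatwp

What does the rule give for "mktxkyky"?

Rule — shift every letter 11 places forward in the alphabet (wrapping around).
On "mktxkyky" that produces "xveivjvj".

xveivjvj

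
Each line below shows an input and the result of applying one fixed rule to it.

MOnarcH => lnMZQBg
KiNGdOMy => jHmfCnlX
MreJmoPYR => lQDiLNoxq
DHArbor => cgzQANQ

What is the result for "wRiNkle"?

The transformation: flip the case of every letter, then shift every letter 1 place backward in the alphabet (wrapping around).
On "wRiNkle" that produces "VqHmJKD".

VqHmJKD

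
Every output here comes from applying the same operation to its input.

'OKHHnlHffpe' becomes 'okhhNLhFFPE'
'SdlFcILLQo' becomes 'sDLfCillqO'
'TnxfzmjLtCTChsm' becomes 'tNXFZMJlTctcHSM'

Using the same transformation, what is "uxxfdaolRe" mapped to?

UXXFDAOLrE

Each output is the input with this applied: flip the case of every letter.
Applying that to "uxxfdaolRe" gives "UXXFDAOLrE".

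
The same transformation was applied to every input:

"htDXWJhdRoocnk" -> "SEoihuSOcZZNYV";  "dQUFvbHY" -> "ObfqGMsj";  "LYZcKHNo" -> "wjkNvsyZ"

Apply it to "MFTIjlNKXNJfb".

Each output is the input with this applied: shift every letter 11 places forward in the alphabet (wrapping around), then flip the case of every letter.
For "MFTIjlNKXNJfb", step one produces "XQETuwYVIYUqm"; step two turns that into "xqetUWyviyuQM".
(Check on "htDXWJhdRoocnk": → "seOIHUsoCzznyv" → "SEoihuSOcZZNYV" ✓)

xqetUWyviyuQM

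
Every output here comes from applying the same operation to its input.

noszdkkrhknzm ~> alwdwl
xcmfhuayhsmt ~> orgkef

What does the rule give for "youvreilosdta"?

ahqxef

The transformation: shift every letter 12 places forward in the alphabet (wrapping around), then keep every other character starting from the second (positions 2nd, 4th, 6th, ...).
Doing the same to "youvreilosdta": "ahqxef".
(Check on "noszdkkrhknzm": → "zaelpwwdtwzly" → "alwdwl" ✓)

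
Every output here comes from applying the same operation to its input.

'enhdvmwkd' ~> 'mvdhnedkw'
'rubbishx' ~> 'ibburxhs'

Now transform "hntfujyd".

The transformation: reverse the string, then move the first 3 characters to the end (rotate left by 3).
For "hntfujyd", step one produces "dyjuftnh"; step two turns that into "uftnhdyj".

uftnhdyj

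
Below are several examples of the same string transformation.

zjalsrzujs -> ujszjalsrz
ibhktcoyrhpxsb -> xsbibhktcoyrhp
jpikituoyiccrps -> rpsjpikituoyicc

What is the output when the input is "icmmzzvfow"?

fowicmmzzv

In each case the input is transformed by: move the last 3 characters to the front (rotate right by 3).
For "icmmzzvfow" the result is "fowicmmzzv".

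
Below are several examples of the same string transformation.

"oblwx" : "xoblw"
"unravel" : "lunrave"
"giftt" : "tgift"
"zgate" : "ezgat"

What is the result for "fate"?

efat

The rule is to move the last character to the front.
So "fate" becomes "efat".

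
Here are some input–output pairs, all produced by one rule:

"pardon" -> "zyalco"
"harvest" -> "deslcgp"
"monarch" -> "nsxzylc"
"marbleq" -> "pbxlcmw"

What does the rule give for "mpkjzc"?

knxavu

Rule — move the last 2 characters to the front (rotate right by 2), then shift every letter 11 places forward in the alphabet (wrapping around).
Applying both steps to "mpkjzc": "zcmpkj", then "knxavu".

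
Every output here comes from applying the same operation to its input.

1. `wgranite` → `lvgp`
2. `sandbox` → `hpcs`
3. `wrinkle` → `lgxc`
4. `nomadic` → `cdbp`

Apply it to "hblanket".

The transformation: shift every letter 11 places backward in the alphabet (wrapping around), then keep only the first 4 characters.
"hblanket" → "wqapczti" → "wqap".

wqap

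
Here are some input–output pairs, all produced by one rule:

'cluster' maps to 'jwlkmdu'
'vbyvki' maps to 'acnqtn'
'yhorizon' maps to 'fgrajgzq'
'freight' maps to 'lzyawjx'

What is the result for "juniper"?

jwhafmb

What's happening: shift every letter 8 places backward in the alphabet (wrapping around), then reverse the string.
Starting from "juniper": after the first operation, "bmfahwj"; after the second, "jwhafmb".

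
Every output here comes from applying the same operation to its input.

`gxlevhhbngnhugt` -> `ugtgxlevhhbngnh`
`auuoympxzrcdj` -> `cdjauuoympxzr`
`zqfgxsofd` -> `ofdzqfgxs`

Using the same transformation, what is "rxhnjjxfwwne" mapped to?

Looking at the pairs, the operation is to move the last 3 characters to the front (rotate right by 3).
Doing the same to "rxhnjjxfwwne": "wnerxhnjjxfw".

wnerxhnjjxfw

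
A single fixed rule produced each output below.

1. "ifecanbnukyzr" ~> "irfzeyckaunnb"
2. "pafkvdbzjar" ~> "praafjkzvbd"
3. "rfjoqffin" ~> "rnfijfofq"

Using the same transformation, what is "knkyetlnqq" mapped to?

kqnqknylet

Looking at the pairs, the operation is to take characters alternately from the front and the back (1st, last, 2nd, 2nd-last, ...).
So "knkyetlnqq" becomes "kqnqknylet".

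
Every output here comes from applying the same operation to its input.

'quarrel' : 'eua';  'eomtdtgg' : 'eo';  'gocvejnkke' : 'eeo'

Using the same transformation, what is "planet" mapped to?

In each case the input is transformed by: move the first 3 characters to the end (rotate left by 3), then keep only the vowels.
Starting from "planet": after the first operation, "netpla"; after the second, "ea".

ea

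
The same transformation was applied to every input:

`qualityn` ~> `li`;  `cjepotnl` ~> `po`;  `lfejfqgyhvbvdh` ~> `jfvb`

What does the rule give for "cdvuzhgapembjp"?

uzem

The pattern: swap each adjacent pair of characters (1↔2, 3↔4, ...), then keep one character in every 3, starting at position 3 (positions 3rd, 6th, 9th, ...).
"cdvuzhgapembjp" → "dcuvhzagepbmpj" → "uzem".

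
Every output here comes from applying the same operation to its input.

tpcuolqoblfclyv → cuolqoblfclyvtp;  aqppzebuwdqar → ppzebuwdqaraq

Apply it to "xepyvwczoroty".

Each output is the input with this applied: move the first 2 characters to the end (rotate left by 2).
On "xepyvwczoroty" that produces "pyvwczorotyxe".

pyvwczorotyxe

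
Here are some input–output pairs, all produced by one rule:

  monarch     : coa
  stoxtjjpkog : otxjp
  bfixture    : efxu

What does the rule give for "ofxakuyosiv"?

ifauo

Rule — keep every other character starting from the second (positions 2nd, 4th, 6th, ...), then move the last character to the front.
Applying both steps to "ofxakuyosiv": "fauoi", then "ifauo".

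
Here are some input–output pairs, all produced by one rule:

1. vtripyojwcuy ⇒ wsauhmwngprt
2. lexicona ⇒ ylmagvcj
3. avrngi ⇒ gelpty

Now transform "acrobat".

ryzmpay

Looking at the pairs, the operation is to shift every letter 2 places backward in the alphabet (wrapping around), then reverse the string.
Starting from "acrobat": after the first operation, "yapmzyr"; after the second, "ryzmpay".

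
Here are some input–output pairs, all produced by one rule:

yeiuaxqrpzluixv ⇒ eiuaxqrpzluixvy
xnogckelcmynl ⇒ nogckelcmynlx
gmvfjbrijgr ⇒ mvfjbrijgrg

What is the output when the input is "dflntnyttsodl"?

flntnyttsodld

Each output is the input with this applied: move the first character to the end.
Applying that to "dflntnyttsodl" gives "flntnyttsodld".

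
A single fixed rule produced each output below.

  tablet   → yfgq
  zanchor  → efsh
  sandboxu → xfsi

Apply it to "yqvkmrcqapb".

Looking at the pairs, the operation is to shift every letter 5 places forward in the alphabet (wrapping around), then keep only the first 4 characters.
"yqvkmrcqapb" → "dvaprwhvfug" → "dvap".

dvap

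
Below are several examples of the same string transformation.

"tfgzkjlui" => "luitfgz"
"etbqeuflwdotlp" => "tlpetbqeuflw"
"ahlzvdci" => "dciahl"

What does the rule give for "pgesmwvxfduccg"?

ccgpgesmwvxf

What's happening: move the last 3 characters to the front (rotate right by 3), then delete the last 2 characters.
For "pgesmwvxfduccg", step one produces "ccgpgesmwvxfdu"; step two turns that into "ccgpgesmwvxf".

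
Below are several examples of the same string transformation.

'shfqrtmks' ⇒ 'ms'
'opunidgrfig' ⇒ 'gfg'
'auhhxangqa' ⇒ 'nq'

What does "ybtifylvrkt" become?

What's happening: keep every other character starting from the first (positions 1st, 3rd, 5th, ...), then delete the first 3 characters.
Applying both steps to "ybtifylvrkt": "ytflrt", then "lrt".

lrt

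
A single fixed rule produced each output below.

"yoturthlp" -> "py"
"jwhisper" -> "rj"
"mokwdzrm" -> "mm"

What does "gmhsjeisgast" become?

In each case the input is transformed by: move the last character to the front, then keep only the first 2 characters.
"gmhsjeisgast" → "tgmhsjeisgas" → "tg".

tg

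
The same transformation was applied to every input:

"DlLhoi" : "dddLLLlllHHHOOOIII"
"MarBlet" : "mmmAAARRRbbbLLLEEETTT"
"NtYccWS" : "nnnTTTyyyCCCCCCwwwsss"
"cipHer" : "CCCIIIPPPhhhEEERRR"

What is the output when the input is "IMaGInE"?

iiimmmAAAgggiiiNNNeee

The pattern: flip the case of every letter, then repeat every character 3 times.
For "IMaGInE", step one produces "imAgiNe"; step two turns that into "iiimmmAAAgggiiiNNNeee".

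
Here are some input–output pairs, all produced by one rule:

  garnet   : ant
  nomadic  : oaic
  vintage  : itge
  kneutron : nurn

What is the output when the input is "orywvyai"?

The rule is to swap each adjacent pair of characters (1↔2, 3↔4, ...), then keep every other character starting from the first (positions 1st, 3rd, 5th, ...).
For "orywvyai", step one produces "rowyyvia"; step two turns that into "rwyi".

rwyi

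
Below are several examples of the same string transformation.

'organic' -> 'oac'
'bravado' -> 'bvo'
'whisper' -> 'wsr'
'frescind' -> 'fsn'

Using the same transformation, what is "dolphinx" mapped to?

The transformation: keep one character in every 3, starting at position 1 (positions 1st, 4th, 7th, ...).
Doing the same to "dolphinx": "dpn".

dpn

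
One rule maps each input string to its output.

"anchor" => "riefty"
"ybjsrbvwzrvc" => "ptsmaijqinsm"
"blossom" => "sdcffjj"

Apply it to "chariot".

tkyfrzi

The rule is to shift every letter 9 places backward in the alphabet (wrapping around), then take characters alternately from the front and the back (1st, last, 2nd, 2nd-last, ...).
For "chariot", step one produces "tyrizfk"; step two turns that into "tkyfrzi".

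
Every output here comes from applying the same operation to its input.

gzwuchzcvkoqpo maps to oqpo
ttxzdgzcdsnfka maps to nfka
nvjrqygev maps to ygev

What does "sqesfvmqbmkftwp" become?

The pattern: keep only the last 4 characters.
So "sqesfvmqbmkftwp" becomes "ftwp".

ftwp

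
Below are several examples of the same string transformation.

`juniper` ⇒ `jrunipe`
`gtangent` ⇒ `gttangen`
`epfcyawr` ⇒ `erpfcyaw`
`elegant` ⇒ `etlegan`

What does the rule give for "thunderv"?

What's happening: swap the first and last characters, then move the last character to the front.
"thunderv" → "vhundert" → "tvhunder".

tvhunder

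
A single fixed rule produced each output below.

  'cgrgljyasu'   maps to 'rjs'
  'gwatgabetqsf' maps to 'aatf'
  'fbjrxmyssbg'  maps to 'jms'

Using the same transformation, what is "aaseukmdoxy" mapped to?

Looking at the pairs, the operation is to keep one character in every 3, starting at position 3 (positions 3rd, 6th, 9th, ...).
Applying that to "aaseukmdoxy" gives "sko".

sko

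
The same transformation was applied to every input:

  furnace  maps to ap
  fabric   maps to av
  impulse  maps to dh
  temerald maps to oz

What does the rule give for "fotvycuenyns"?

aj

The transformation: shift every letter 5 places backward in the alphabet (wrapping around), then keep only the first 2 characters.
Starting from "fotvycuenyns": after the first operation, "ajoqtxpzitin"; after the second, "aj".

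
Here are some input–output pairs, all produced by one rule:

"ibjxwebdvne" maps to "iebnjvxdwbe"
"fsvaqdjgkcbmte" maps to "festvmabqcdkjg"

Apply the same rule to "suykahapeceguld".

In each case the input is transformed by: take characters alternately from the front and the back (1st, last, 2nd, 2nd-last, ...).
Doing the same to "suykahapeceguld": "sdulyukgaehcaep".

sdulyukgaehcaep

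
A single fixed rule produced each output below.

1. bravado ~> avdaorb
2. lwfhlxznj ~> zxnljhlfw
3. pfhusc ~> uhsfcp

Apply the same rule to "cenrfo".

The pattern: move the last 3 characters to the front (rotate right by 3), then take characters alternately from the front and the back (1st, last, 2nd, 2nd-last, ...).
Doing the same to "cenrfo": "rnfeoc".

rnfeoc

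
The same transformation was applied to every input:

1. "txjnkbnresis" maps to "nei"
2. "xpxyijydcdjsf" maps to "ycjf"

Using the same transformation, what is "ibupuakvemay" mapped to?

kea

The transformation: keep every other character starting from the first (positions 1st, 3rd, 5th, ...), then delete the first 3 characters.
For "ibupuakvemay", step one produces "iuukea"; step two turns that into "kea".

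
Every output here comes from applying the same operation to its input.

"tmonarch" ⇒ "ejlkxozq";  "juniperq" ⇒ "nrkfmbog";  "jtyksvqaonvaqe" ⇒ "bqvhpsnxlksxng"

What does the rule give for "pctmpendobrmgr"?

ozqjmbkalyojdm

What's happening: shift every letter 3 places backward in the alphabet (wrapping around), then swap the first and last characters.
"pctmpendobrmgr" → "ozqjmbkalyojdm".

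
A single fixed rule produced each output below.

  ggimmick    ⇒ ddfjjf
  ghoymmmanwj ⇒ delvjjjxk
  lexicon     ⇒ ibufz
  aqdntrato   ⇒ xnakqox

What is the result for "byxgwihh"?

The pattern: delete the last 2 characters, then shift every letter 3 places backward in the alphabet (wrapping around).
Applying both steps to "byxgwihh": "byxgwi", then "yvudtf".

yvudtf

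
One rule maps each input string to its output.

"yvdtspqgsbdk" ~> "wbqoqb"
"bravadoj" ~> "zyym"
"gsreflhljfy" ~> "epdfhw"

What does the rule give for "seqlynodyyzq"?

qowmwx

The rule is to keep every other character starting from the first (positions 1st, 3rd, 5th, ...), then shift every letter 2 places backward in the alphabet (wrapping around).
On "seqlynodyyzq": the first step gives "sqyoyz", and the second then gives "qowmwx".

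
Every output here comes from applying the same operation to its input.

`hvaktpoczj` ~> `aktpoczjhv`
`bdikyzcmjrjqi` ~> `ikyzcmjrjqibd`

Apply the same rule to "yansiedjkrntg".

nsiedjkrntgya

What's happening: move the first 2 characters to the end (rotate left by 2).
For "yansiedjkrntg" the result is "nsiedjkrntgya".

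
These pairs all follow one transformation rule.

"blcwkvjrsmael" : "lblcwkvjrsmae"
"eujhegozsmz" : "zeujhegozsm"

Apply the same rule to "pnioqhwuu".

Each output is the input with this applied: move the last character to the front.
Applying that to "pnioqhwuu" gives "upnioqhwu".

upnioqhwu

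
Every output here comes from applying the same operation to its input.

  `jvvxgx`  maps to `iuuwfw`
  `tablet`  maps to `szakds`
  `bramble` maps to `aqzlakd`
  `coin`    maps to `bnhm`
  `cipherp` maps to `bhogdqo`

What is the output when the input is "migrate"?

lhfqzsd

Rule — shift every letter 1 place backward in the alphabet (wrapping around).
For "migrate" the result is "lhfqzsd".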